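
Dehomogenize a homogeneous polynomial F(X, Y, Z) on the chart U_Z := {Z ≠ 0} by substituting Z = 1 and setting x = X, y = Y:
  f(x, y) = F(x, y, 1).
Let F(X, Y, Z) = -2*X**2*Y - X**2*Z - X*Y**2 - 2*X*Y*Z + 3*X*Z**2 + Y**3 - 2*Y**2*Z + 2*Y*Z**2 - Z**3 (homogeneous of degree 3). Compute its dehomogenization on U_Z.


f(x, y) = -2*x**2*y - x**2 - x*y**2 - 2*x*y + 3*x + y**3 - 2*y**2 + 2*y - 1

On U_Z we set Z = 1. Each monomial c·X^i·Y^j·Z^k in F becomes c·x^i·y^j·1^k = c·x^i·y^j.
Substituting Z = 1: F(X, Y, 1) = -2*x**2*y - x**2 - x*y**2 - 2*x*y + 3*x + y**3 - 2*y**2 + 2*y - 1.
Note: deg(f) ≤ deg(F) = 3; strict inequality happens when F is divisible by Z (lost terms).


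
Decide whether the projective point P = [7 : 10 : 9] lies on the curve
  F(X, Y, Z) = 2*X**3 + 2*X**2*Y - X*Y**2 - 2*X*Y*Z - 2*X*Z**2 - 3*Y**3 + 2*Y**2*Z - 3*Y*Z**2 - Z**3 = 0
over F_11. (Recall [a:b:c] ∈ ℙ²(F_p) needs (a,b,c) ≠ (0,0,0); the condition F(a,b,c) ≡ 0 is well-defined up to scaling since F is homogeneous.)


F(7,10,9) ≡ 10 (mod 11); P is NOT on the curve.

Evaluate F(7, 10, 9) term-by-term (mod 11).
  2*X**3 ↦ 2·343·1·1 = 686
  2*X**2*Y ↦ 2·49·10·1 = 980
  -X*Y**2 ↦ -1·7·100·1 = -700
  -2*X*Y*Z ↦ -2·7·10·9 = -1260
  -2*X*Z**2 ↦ -2·7·1·81 = -1134
  -3*Y**3 ↦ -3·1·1000·1 = -3000
  2*Y**2*Z ↦ 2·1·100·9 = 1800
  -3*Y*Z**2 ↦ -3·1·10·81 = -2430
  -Z**3 ↦ -1·1·1·729 = -729
Sum: F(7, 10, 9) = (686) + (980) + (-700) + (-1260) + (-1134) + (-3000) + (1800) + (-2430) + (-729) = -5787.
Reducing mod 11: -5787 ≡ 10 (mod 11).
Since F(a, b, c) ≡ 10 ≠ 0 (mod 11), P does NOT lie on the curve.


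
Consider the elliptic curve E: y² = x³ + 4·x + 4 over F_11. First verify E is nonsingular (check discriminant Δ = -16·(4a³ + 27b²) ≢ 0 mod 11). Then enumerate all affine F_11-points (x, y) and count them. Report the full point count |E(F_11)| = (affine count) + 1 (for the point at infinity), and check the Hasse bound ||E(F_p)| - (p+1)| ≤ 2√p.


Affine points = {(0, 2), (0, 9), (1, 3), (1, 8), (2, 3), (2, 8), (7, 1), (7, 10), (8, 3), (8, 8)}; affine count = 10; |E(F_11)| = 11.

Discriminant check: Δ ∝ 4a³ + 27b² = 4·4³ + 27·4² = 4·64 + 27·16 ≡ 6 (mod 11). Nonzero ⇒ E is nonsingular.
For each x ∈ F_11, compute rhs = x³ + 4·x + 4 mod 11, then count y ∈ F_11 with y² ≡ rhs.
  x = 0: rhs = 4, matching y values: 2, 9 (2 points).
  x = 1: rhs = 9, matching y values: 3, 8 (2 points).
  x = 2: rhs = 9, matching y values: 3, 8 (2 points).
  x = 3: rhs = 10, matching y values: none (0 points).
  x = 4: rhs = 7, matching y values: none (0 points).
  x = 5: rhs = 6, matching y values: none (0 points).
  x = 6: rhs = 2, matching y values: none (0 points).
  x = 7: rhs = 1, matching y values: 1, 10 (2 points).
  x = 8: rhs = 9, matching y values: 3, 8 (2 points).
  x = 9: rhs = 10, matching y values: none (0 points).
  x = 10: rhs = 10, matching y values: none (0 points).
Total affine count: 10.
Full point count |E(F_11)| = 10 + 1 = 11.
Hasse bound: |11 − (11+1)| = |-1| = 1 ≤ 2√11 ≈ 6.6332 ✓.


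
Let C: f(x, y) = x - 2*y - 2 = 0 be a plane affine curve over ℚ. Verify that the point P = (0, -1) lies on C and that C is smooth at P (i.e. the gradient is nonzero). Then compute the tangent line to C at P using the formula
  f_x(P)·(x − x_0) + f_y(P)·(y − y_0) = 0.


Tangent line at P: x - 2*y - 2 = 0.

Step 1: f(0, -1) = 0, so P lies on C.
Step 2: partial derivatives
  f_x(x, y) = 1, f_y(x, y) = -2.
  f_x(P) = 1, f_y(P) = -2 (gradient nonzero, so P is smooth).
Step 3: tangent line at P: 1·(x − 0) + -2·(y − -1) = 0.
Expanding: x - 2*y - 2 = 0.


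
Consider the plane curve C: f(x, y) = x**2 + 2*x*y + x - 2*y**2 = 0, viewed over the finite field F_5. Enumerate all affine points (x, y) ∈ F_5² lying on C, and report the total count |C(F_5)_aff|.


Affine F_5-points: {(0, 0), (1, 3), (2, 3), (2, 4), (4, 0), (4, 4)}; count = 6.

For each of the 25 pairs (x, y) ∈ F_5², evaluate f(x, y) mod 5. Record the zeros.
  x = 0: [0↦0, 1↦3, 2↦2, 3↦2, 4↦3]  zeros at y ∈ {0}
  x = 1: [0↦2, 1↦2, 2↦3, 3↦0, 4↦3]  zeros at y ∈ {3}
  x = 2: [0↦1, 1↦3, 2↦1, 3↦0, 4↦0]  zeros at y ∈ {3, 4}
  x = 3: [0↦2, 1↦1, 2↦1, 3↦2, 4↦4]  zeros at y ∈ ∅
  x = 4: [0↦0, 1↦1, 2↦3, 3↦1, 4↦0]  zeros at y ∈ {0, 4}
Collecting zeros: affine points = {(0, 0), (1, 3), (2, 3), (2, 4), (4, 0), (4, 4)}.
Total count |C(F_5)_aff| = 6.


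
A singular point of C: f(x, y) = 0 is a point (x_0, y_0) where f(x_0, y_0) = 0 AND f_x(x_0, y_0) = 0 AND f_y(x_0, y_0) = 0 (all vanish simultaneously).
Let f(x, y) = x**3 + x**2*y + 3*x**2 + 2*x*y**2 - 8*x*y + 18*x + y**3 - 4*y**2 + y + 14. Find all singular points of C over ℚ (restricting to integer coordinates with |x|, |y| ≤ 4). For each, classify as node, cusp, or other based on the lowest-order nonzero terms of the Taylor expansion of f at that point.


Singular points: {(-2, 3)}; classification: cusp.

Compute partial derivatives:
  f_x = 3*x**2 + 2*x*y + 6*x + 2*y**2 - 8*y + 18.
  f_y = x**2 + 4*x*y - 8*x + 3*y**2 - 8*y + 1.
Scan x_0 ∈ {−4, ..., 4}. For each x_0, f_y(x_0, y) is a polynomial in y; find its integer roots y ∈ {−4, ..., 4}, then test f_x and f at those candidates.
  x = -4: f_y(-4, y) = 3*y**2 - 24*y + 49; no integer root y with |y| ≤ 4.
  x = -3: f_y(-3, y) = 3*y**2 - 20*y + 34; no integer root y with |y| ≤ 4.
  x = -2: f_y(-2, y) = 3*y**2 - 16*y + 21; vanishes at y ∈ {3}. (-2, 3): f_x = 0, f = 0 — SINGULAR.
  x = -1: f_y(-1, y) = 3*y**2 - 12*y + 10; no integer root y with |y| ≤ 4.
  x = 0: f_y(0, y) = 3*y**2 - 8*y + 1; no integer root y with |y| ≤ 4.
  x = 1: f_y(1, y) = 3*y**2 - 4*y - 6; no integer root y with |y| ≤ 4.
  x = 2: f_y(2, y) = 3*y**2 - 11; no integer root y with |y| ≤ 4.
  x = 3: f_y(3, y) = 3*y**2 + 4*y - 14; no integer root y with |y| ≤ 4.
  x = 4: f_y(4, y) = 3*y**2 + 8*y - 15; no integer root y with |y| ≤ 4.
Only singular point on the grid: (-2, 3).
Classify: substitute x = -2 + u, y = 3 + v and expand: f = u**3 + u**2*v + 2*u*v**2 + v**3 + v**2.
No constant or linear terms (consistent with a singular point). Quadratic part: v**2. Cubic part: u**3 + u**2*v + 2*u*v**2 + v**3.
The quadratic part v**2 is a perfect square, so there is a single (double) tangent line v = 0, i.e. y = 3. Restricting the cubic part to that line (v = 0) leaves u**3 ≠ 0, so f is not divisible by v and the branch is v² ≈ -u**3 to lowest order — this is a cusp.
Classification: cusp.


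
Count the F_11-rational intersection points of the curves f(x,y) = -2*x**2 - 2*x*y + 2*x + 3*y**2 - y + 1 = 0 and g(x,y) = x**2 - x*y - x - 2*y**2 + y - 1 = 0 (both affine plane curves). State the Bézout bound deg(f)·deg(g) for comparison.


Common zeros: {(4, 4), (9, 10)}; count = 2; Bézout bound = 4.

deg(f) = 2, deg(g) = 2, so Bézout bound = 4.
Scan x ∈ F_11. For each x, list the y ∈ F_11 with f(x, y) ≡ 0 and those with g(x, y) ≡ 0 (mod 11); the common zeros in that column are the intersection.
  x = 0: f ≡ 0 at y ∈ {2}; g ≡ 0 at y ∈ {8, 9}; common: ∅.
  x = 1: f ≡ 0 at y ∈ ∅; g ≡ 0 at y ∈ {4, 7}; common: ∅.
  x = 2: f ≡ 0 at y ∈ ∅; g ≡ 0 at y ∈ {6, 10}; common: ∅.
  x = 3: f ≡ 0 at y ∈ {0, 6}; g ≡ 0 at y ∈ {5}; common: ∅.
  x = 4: f ≡ 0 at y ∈ {4, 10}; g ≡ 0 at y ∈ {0, 4}; common: {4}.
  x = 5: f ≡ 0 at y ∈ ∅; g ≡ 0 at y ∈ {3, 6}; common: ∅.
  x = 6: f ≡ 0 at y ∈ ∅; g ≡ 0 at y ∈ {1, 2}; common: ∅.
  x = 7: f ≡ 0 at y ∈ {8}; g ≡ 0 at y ∈ {1, 7}; common: ∅.
  x = 8: f ≡ 0 at y ∈ {5, 8}; g ≡ 0 at y ∈ {0, 2}; common: ∅.
  x = 9: f ≡ 0 at y ∈ {0, 10}; g ≡ 0 at y ∈ {8, 10}; common: {10}.
  x = 10: f ≡ 0 at y ∈ {2, 5}; g ≡ 0 at y ∈ {3, 9}; common: ∅.
Collecting: common zeros = {(4, 4), (9, 10)}, so the count is 2.
Comparison with the Bézout bound: 2 ≤ 4 = deg(f)·deg(g), as expected for curves with no common component (the affine F_11-count falls short of the bound because intersections may lie at infinity, over extension fields, or carry multiplicity).


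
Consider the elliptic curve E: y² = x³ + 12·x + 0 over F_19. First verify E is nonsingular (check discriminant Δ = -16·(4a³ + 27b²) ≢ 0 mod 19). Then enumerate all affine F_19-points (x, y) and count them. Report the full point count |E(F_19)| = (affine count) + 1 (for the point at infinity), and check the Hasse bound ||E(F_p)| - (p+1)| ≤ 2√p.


Affine points = {(0, 0), (3, 5), (3, 14), (4, 6), (4, 13), (7, 3), (7, 16), (8, 0), (9, 1), (9, 18), (11, 0), (13, 4), (13, 15), (14, 9), (14, 10), (17, 5), (17, 14), (18, 5), (18, 14)}; affine count = 19; |E(F_19)| = 20.

Discriminant check: Δ ∝ 4a³ + 27b² = 4·12³ + 27·0² = 4·1728 + 27·0 ≡ 15 (mod 19). Nonzero ⇒ E is nonsingular.
For each x ∈ F_19, compute rhs = x³ + 12·x + 0 mod 19, then count y ∈ F_19 with y² ≡ rhs.
  x = 0: rhs = 0, matching y values: 0 (1 points).
  x = 1: rhs = 13, matching y values: none (0 points).
  x = 2: rhs = 13, matching y values: none (0 points).
  x = 3: rhs = 6, matching y values: 5, 14 (2 points).
  x = 4: rhs = 17, matching y values: 6, 13 (2 points).
  x = 5: rhs = 14, matching y values: none (0 points).
  x = 6: rhs = 3, matching y values: none (0 points).
  x = 7: rhs = 9, matching y values: 3, 16 (2 points).
  x = 8: rhs = 0, matching y values: 0 (1 points).
  x = 9: rhs = 1, matching y values: 1, 18 (2 points).
  x = 10: rhs = 18, matching y values: none (0 points).
  x = 11: rhs = 0, matching y values: 0 (1 points).
  x = 12: rhs = 10, matching y values: none (0 points).
  x = 13: rhs = 16, matching y values: 4, 15 (2 points).
  x = 14: rhs = 5, matching y values: 9, 10 (2 points).
  x = 15: rhs = 2, matching y values: none (0 points).
  x = 16: rhs = 13, matching y values: none (0 points).
  x = 17: rhs = 6, matching y values: 5, 14 (2 points).
  x = 18: rhs = 6, matching y values: 5, 14 (2 points).
Total affine count: 19.
Full point count |E(F_19)| = 19 + 1 = 20.
Hasse bound: |20 − (19+1)| = |0| = 0 ≤ 2√19 ≈ 8.7178 ✓.


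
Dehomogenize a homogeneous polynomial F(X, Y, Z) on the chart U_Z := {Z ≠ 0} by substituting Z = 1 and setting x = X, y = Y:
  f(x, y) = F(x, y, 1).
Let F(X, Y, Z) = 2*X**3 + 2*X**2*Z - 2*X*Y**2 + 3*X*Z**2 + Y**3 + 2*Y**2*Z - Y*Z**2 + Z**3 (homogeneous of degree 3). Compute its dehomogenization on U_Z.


f(x, y) = 2*x**3 + 2*x**2 - 2*x*y**2 + 3*x + y**3 + 2*y**2 - y + 1

On U_Z we set Z = 1. Each monomial c·X^i·Y^j·Z^k in F becomes c·x^i·y^j·1^k = c·x^i·y^j.
Substituting Z = 1: F(X, Y, 1) = 2*x**3 + 2*x**2 - 2*x*y**2 + 3*x + y**3 + 2*y**2 - y + 1.
Note: deg(f) ≤ deg(F) = 3; strict inequality happens when F is divisible by Z (lost terms).


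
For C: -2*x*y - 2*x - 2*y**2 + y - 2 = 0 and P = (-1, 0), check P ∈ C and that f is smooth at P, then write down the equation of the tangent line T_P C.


Tangent line at P: -2*x + 3*y - 2 = 0.

Step 1: f(-1, 0) = 0, so P lies on C.
Step 2: partial derivatives
  f_x(x, y) = -2*y - 2, f_y(x, y) = -2*x - 4*y + 1.
  f_x(P) = -2, f_y(P) = 3 (gradient nonzero, so P is smooth).
Step 3: tangent line at P: -2·(x − -1) + 3·(y − 0) = 0.
Expanding: -2*x + 3*y - 2 = 0.


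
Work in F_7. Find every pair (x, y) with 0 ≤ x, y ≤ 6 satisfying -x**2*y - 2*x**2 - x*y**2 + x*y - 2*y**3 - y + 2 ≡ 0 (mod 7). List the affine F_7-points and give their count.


Affine F_7-points: {(1, 0), (1, 5), (3, 1), (4, 1), (5, 2), (5, 3), (6, 0)}; count = 7.

For each of the 49 pairs (x, y) ∈ F_7², evaluate f(x, y) mod 7. Record the zeros.
  x = 0: [0↦2, 1↦6, 2↦5, 3↦1, 4↦3, 5↦6, 6↦5]  zeros at y ∈ ∅
  x = 1: [0↦0, 1↦3, 2↦6, 3↦4, 4↦6, 5↦0, 6↦2]  zeros at y ∈ {0, 5}
  x = 2: [0↦1, 1↦1, 2↦6, 3↦4, 4↦4, 5↦1, 6↦4]  zeros at y ∈ ∅
  x = 3: [0↦5, 1↦0, 2↦5, 3↦1, 4↦4, 5↦2, 6↦4]  zeros at y ∈ {1}
  x = 4: [0↦5, 1↦0, 2↦3, 3↦2, 4↦6, 5↦3, 6↦2]  zeros at y ∈ {1}
  x = 5: [0↦1, 1↦1, 2↦0, 3↦0, 4↦3, 5↦4, 6↦5]  zeros at y ∈ {2, 3}
  x = 6: [0↦0, 1↦3, 2↦3, 3↦2, 4↦2, 5↦5, 6↦6]  zeros at y ∈ {0}
Collecting zeros: affine points = {(1, 0), (1, 5), (3, 1), (4, 1), (5, 2), (5, 3), (6, 0)}.
Total count |C(F_7)_aff| = 7.


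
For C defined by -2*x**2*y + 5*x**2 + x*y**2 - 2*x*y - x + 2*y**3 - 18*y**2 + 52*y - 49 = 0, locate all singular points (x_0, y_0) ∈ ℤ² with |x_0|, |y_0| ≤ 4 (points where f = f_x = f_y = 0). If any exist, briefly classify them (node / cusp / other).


Singular points: {(1, 3)}; classification: node.

Compute partial derivatives:
  f_x = -4*x*y + 10*x + y**2 - 2*y - 1.
  f_y = -2*x**2 + 2*x*y - 2*x + 6*y**2 - 36*y + 52.
Scan x_0 ∈ {−4, ..., 4}. For each x_0, f_y(x_0, y) is a polynomial in y; find its integer roots y ∈ {−4, ..., 4}, then test f_x and f at those candidates.
  x = -4: f_y(-4, y) = 6*y**2 - 44*y + 28; no integer root y with |y| ≤ 4.
  x = -3: f_y(-3, y) = 6*y**2 - 42*y + 40; no integer root y with |y| ≤ 4.
  x = -2: f_y(-2, y) = 6*y**2 - 40*y + 48; no integer root y with |y| ≤ 4.
  x = -1: f_y(-1, y) = 6*y**2 - 38*y + 52; vanishes at y ∈ {2}. (-1, 2): f_x = -3 ≠ 0.
  x = 0: f_y(0, y) = 6*y**2 - 36*y + 52; no integer root y with |y| ≤ 4.
  x = 1: f_y(1, y) = 6*y**2 - 34*y + 48; vanishes at y ∈ {3}. (1, 3): f_x = 0, f = 0 — SINGULAR.
  x = 2: f_y(2, y) = 6*y**2 - 32*y + 40; vanishes at y ∈ {2}. (2, 2): f_x = 3 ≠ 0.
  x = 3: f_y(3, y) = 6*y**2 - 30*y + 28; no integer root y with |y| ≤ 4.
  x = 4: f_y(4, y) = 6*y**2 - 28*y + 12; no integer root y with |y| ≤ 4.
Only singular point on the grid: (1, 3).
Classify: substitute x = 1 + u, y = 3 + v and expand: f = -2*u**2*v - u**2 + u*v**2 + 2*v**3 + v**2.
No constant or linear terms (consistent with a singular point). Quadratic part: -u**2 + v**2. Cubic part: -2*u**2*v + u*v**2 + 2*v**3.
The quadratic part v**2 - u**2 = (v − u)(v + u) splits into two distinct linear factors, so there are two distinct tangent lines y − 3 = ±(x − 1) — this is a node (ordinary double point).
Classification: node.


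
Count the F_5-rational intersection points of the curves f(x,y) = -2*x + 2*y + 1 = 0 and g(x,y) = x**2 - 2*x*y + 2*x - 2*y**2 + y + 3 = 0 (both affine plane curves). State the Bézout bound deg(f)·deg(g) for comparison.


Common zeros: {(1, 3)}; count = 1; Bézout bound = 2.

deg(f) = 1, deg(g) = 2, so Bézout bound = 2.
Scan x ∈ F_5. For each x, list the y ∈ F_5 with f(x, y) ≡ 0 and those with g(x, y) ≡ 0 (mod 5); the common zeros in that column are the intersection.
  x = 0: f ≡ 0 at y ∈ {2}; g ≡ 0 at y ∈ {4}; common: ∅.
  x = 1: f ≡ 0 at y ∈ {3}; g ≡ 0 at y ∈ {3, 4}; common: {3}.
  x = 2: f ≡ 0 at y ∈ {4}; g ≡ 0 at y ∈ ∅; common: ∅.
  x = 3: f ≡ 0 at y ∈ {0}; g ≡ 0 at y ∈ {2, 3}; common: ∅.
  x = 4: f ≡ 0 at y ∈ {1}; g ≡ 0 at y ∈ {2}; common: ∅.
Collecting: common zeros = {(1, 3)}, so the count is 1.
Comparison with the Bézout bound: 1 ≤ 2 = deg(f)·deg(g), as expected for curves with no common component (the affine F_5-count falls short of the bound because intersections may lie at infinity, over extension fields, or carry multiplicity).


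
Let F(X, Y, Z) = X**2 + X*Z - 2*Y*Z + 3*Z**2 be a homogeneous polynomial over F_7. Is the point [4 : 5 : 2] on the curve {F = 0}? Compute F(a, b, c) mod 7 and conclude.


F(4,5,2) ≡ 2 (mod 7); P is NOT on the curve.

Evaluate F(4, 5, 2) term-by-term (mod 7).
  X**2 ↦ 1·16·1·1 = 16
  X*Z ↦ 1·4·1·2 = 8
  -2*Y*Z ↦ -2·1·5·2 = -20
  3*Z**2 ↦ 3·1·1·4 = 12
Sum: F(4, 5, 2) = (16) + (8) + (-20) + (12) = 16.
Reducing mod 7: 16 ≡ 2 (mod 7).
Since F(a, b, c) ≡ 2 ≠ 0 (mod 7), P does NOT lie on the curve.


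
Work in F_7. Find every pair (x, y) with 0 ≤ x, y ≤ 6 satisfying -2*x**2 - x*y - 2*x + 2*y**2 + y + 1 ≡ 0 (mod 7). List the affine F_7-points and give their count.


Affine F_7-points: {(0, 5)}; count = 1.

For each of the 49 pairs (x, y) ∈ F_7², evaluate f(x, y) mod 7. Record the zeros.
  x = 0: [0↦1, 1↦4, 2↦4, 3↦1, 4↦2, 5↦0, 6↦2]  zeros at y ∈ {5}
  x = 1: [0↦4, 1↦6, 2↦5, 3↦1, 4↦1, 5↦5, 6↦6]  zeros at y ∈ ∅
  x = 2: [0↦3, 1↦4, 2↦2, 3↦4, 4↦3, 5↦6, 6↦6]  zeros at y ∈ ∅
  x = 3: [0↦5, 1↦5, 2↦2, 3↦3, 4↦1, 5↦3, 6↦2]  zeros at y ∈ ∅
  x = 4: [0↦3, 1↦2, 2↦5, 3↦5, 4↦2, 5↦3, 6↦1]  zeros at y ∈ ∅
  x = 5: [0↦4, 1↦2, 2↦4, 3↦3, 4↦6, 5↦6, 6↦3]  zeros at y ∈ ∅
  x = 6: [0↦1, 1↦5, 2↦6, 3↦4, 4↦6, 5↦5, 6↦1]  zeros at y ∈ ∅
Collecting zeros: affine points = {(0, 5)}.
Total count |C(F_7)_aff| = 1.


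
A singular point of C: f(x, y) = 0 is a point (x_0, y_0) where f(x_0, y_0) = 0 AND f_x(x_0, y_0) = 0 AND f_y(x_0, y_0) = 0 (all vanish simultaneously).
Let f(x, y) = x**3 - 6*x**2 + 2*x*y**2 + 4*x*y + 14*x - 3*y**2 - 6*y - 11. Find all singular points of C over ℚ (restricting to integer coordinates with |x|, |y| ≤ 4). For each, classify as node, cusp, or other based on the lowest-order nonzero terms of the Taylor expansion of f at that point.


Singular points: {(2, -1)}; classification: cusp.

Compute partial derivatives:
  f_x = 3*x**2 - 12*x + 2*y**2 + 4*y + 14.
  f_y = 4*x*y + 4*x - 6*y - 6.
Scan x_0 ∈ {−4, ..., 4}. For each x_0, f_y(x_0, y) is a polynomial in y; find its integer roots y ∈ {−4, ..., 4}, then test f_x and f at those candidates.
  x = -4: f_y(-4, y) = -22*y - 22; vanishes at y ∈ {-1}. (-4, -1): f_x = 108 ≠ 0.
  x = -3: f_y(-3, y) = -18*y - 18; vanishes at y ∈ {-1}. (-3, -1): f_x = 75 ≠ 0.
  x = -2: f_y(-2, y) = -14*y - 14; vanishes at y ∈ {-1}. (-2, -1): f_x = 48 ≠ 0.
  x = -1: f_y(-1, y) = -10*y - 10; vanishes at y ∈ {-1}. (-1, -1): f_x = 27 ≠ 0.
  x = 0: f_y(0, y) = -6*y - 6; vanishes at y ∈ {-1}. (0, -1): f_x = 12 ≠ 0.
  x = 1: f_y(1, y) = -2*y - 2; vanishes at y ∈ {-1}. (1, -1): f_x = 3 ≠ 0.
  x = 2: f_y(2, y) = 2*y + 2; vanishes at y ∈ {-1}. (2, -1): f_x = 0, f = 0 — SINGULAR.
  x = 3: f_y(3, y) = 6*y + 6; vanishes at y ∈ {-1}. (3, -1): f_x = 3 ≠ 0.
  x = 4: f_y(4, y) = 10*y + 10; vanishes at y ∈ {-1}. (4, -1): f_x = 12 ≠ 0.
Only singular point on the grid: (2, -1).
Classify: substitute x = 2 + u, y = -1 + v and expand: f = u**3 + 2*u*v**2 + v**2.
No constant or linear terms (consistent with a singular point). Quadratic part: v**2. Cubic part: u**3 + 2*u*v**2.
The quadratic part v**2 is a perfect square, so there is a single (double) tangent line v = 0, i.e. y = -1. Restricting the cubic part to that line (v = 0) leaves u**3 ≠ 0, so f is not divisible by v and the branch is v² ≈ -u**3 to lowest order — this is a cusp.
Classification: cusp.


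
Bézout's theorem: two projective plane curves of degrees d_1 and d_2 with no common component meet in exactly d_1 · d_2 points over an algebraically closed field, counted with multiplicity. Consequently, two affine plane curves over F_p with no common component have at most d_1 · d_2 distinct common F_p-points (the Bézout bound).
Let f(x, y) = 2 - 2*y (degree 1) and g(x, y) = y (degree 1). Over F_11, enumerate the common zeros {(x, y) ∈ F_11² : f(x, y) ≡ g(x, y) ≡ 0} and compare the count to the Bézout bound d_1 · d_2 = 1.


Common zeros: ∅; count = 0; Bézout bound = 1.

deg(f) = 1, deg(g) = 1, so Bézout bound = 1.
Scan x ∈ F_11. For each x, list the y ∈ F_11 with f(x, y) ≡ 0 and those with g(x, y) ≡ 0 (mod 11); the common zeros in that column are the intersection.
  x = 0: f ≡ 0 at y ∈ {1}; g ≡ 0 at y ∈ {0}; common: ∅.
  x = 1: f ≡ 0 at y ∈ {1}; g ≡ 0 at y ∈ {0}; common: ∅.
  x = 2: f ≡ 0 at y ∈ {1}; g ≡ 0 at y ∈ {0}; common: ∅.
  x = 3: f ≡ 0 at y ∈ {1}; g ≡ 0 at y ∈ {0}; common: ∅.
  x = 4: f ≡ 0 at y ∈ {1}; g ≡ 0 at y ∈ {0}; common: ∅.
  x = 5: f ≡ 0 at y ∈ {1}; g ≡ 0 at y ∈ {0}; common: ∅.
  x = 6: f ≡ 0 at y ∈ {1}; g ≡ 0 at y ∈ {0}; common: ∅.
  x = 7: f ≡ 0 at y ∈ {1}; g ≡ 0 at y ∈ {0}; common: ∅.
  x = 8: f ≡ 0 at y ∈ {1}; g ≡ 0 at y ∈ {0}; common: ∅.
  x = 9: f ≡ 0 at y ∈ {1}; g ≡ 0 at y ∈ {0}; common: ∅.
  x = 10: f ≡ 0 at y ∈ {1}; g ≡ 0 at y ∈ {0}; common: ∅.
Collecting: common zeros = ∅, so the count is 0.
Comparison with the Bézout bound: 0 ≤ 1 = deg(f)·deg(g), as expected for curves with no common component (the affine F_11-count falls short of the bound because intersections may lie at infinity, over extension fields, or carry multiplicity).


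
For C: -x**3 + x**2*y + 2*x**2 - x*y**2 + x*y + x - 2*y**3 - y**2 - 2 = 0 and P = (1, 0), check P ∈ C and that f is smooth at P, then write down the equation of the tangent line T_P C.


Tangent line at P: 2*x + 2*y - 2 = 0.

Step 1: f(1, 0) = 0, so P lies on C.
Step 2: partial derivatives
  f_x(x, y) = -3*x**2 + 2*x*y + 4*x - y**2 + y + 1, f_y(x, y) = x**2 - 2*x*y + x - 6*y**2 - 2*y.
  f_x(P) = 2, f_y(P) = 2 (gradient nonzero, so P is smooth).
Step 3: tangent line at P: 2·(x − 1) + 2·(y − 0) = 0.
Expanding: 2*x + 2*y - 2 = 0.


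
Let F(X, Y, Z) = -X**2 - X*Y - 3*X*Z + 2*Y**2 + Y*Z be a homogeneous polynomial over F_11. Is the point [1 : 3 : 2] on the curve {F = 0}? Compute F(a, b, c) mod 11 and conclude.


F(1,3,2) ≡ 3 (mod 11); P is NOT on the curve.

Evaluate F(1, 3, 2) term-by-term (mod 11).
  -X**2 ↦ -1·1·1·1 = -1
  -X*Y ↦ -1·1·3·1 = -3
  -3*X*Z ↦ -3·1·1·2 = -6
  2*Y**2 ↦ 2·1·9·1 = 18
  Y*Z ↦ 1·1·3·2 = 6
Sum: F(1, 3, 2) = (-1) + (-3) + (-6) + (18) + (6) = 14.
Reducing mod 11: 14 ≡ 3 (mod 11).
Since F(a, b, c) ≡ 3 ≠ 0 (mod 11), P does NOT lie on the curve.


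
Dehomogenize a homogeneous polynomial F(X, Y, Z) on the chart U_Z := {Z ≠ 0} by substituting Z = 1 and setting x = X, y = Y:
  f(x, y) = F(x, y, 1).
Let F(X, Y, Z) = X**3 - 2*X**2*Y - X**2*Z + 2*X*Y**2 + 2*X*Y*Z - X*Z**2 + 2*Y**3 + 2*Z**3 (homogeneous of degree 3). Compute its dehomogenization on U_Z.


f(x, y) = x**3 - 2*x**2*y - x**2 + 2*x*y**2 + 2*x*y - x + 2*y**3 + 2

On U_Z we set Z = 1. Each monomial c·X^i·Y^j·Z^k in F becomes c·x^i·y^j·1^k = c·x^i·y^j.
Substituting Z = 1: F(X, Y, 1) = x**3 - 2*x**2*y - x**2 + 2*x*y**2 + 2*x*y - x + 2*y**3 + 2.
Note: deg(f) ≤ deg(F) = 3; strict inequality happens when F is divisible by Z (lost terms).


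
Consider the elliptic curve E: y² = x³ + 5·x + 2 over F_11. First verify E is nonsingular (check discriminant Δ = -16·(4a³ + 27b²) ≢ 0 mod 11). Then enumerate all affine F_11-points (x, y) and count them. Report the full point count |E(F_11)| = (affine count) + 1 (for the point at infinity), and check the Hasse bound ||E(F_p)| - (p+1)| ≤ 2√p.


Affine points = {(2, 3), (2, 8), (3, 0), (4, 3), (4, 8), (5, 3), (5, 8), (8, 2), (8, 9)}; affine count = 9; |E(F_11)| = 10.

Discriminant check: Δ ∝ 4a³ + 27b² = 4·5³ + 27·2² = 4·125 + 27·4 ≡ 3 (mod 11). Nonzero ⇒ E is nonsingular.
For each x ∈ F_11, compute rhs = x³ + 5·x + 2 mod 11, then count y ∈ F_11 with y² ≡ rhs.
  x = 0: rhs = 2, matching y values: none (0 points).
  x = 1: rhs = 8, matching y values: none (0 points).
  x = 2: rhs = 9, matching y values: 3, 8 (2 points).
  x = 3: rhs = 0, matching y values: 0 (1 points).
  x = 4: rhs = 9, matching y values: 3, 8 (2 points).
  x = 5: rhs = 9, matching y values: 3, 8 (2 points).
  x = 6: rhs = 6, matching y values: none (0 points).
  x = 7: rhs = 6, matching y values: none (0 points).
  x = 8: rhs = 4, matching y values: 2, 9 (2 points).
  x = 9: rhs = 6, matching y values: none (0 points).
  x = 10: rhs = 7, matching y values: none (0 points).
Total affine count: 9.
Full point count |E(F_11)| = 9 + 1 = 10.
Hasse bound: |10 − (11+1)| = |-2| = 2 ≤ 2√11 ≈ 6.6332 ✓.


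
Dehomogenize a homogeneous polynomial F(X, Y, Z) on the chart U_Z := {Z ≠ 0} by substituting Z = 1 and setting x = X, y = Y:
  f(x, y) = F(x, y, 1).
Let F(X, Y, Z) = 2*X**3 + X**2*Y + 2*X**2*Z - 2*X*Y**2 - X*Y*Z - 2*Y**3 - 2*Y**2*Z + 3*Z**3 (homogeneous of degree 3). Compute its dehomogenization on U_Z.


f(x, y) = 2*x**3 + x**2*y + 2*x**2 - 2*x*y**2 - x*y - 2*y**3 - 2*y**2 + 3

On U_Z we set Z = 1. Each monomial c·X^i·Y^j·Z^k in F becomes c·x^i·y^j·1^k = c·x^i·y^j.
Substituting Z = 1: F(X, Y, 1) = 2*x**3 + x**2*y + 2*x**2 - 2*x*y**2 - x*y - 2*y**3 - 2*y**2 + 3.
Note: deg(f) ≤ deg(F) = 3; strict inequality happens when F is divisible by Z (lost terms).


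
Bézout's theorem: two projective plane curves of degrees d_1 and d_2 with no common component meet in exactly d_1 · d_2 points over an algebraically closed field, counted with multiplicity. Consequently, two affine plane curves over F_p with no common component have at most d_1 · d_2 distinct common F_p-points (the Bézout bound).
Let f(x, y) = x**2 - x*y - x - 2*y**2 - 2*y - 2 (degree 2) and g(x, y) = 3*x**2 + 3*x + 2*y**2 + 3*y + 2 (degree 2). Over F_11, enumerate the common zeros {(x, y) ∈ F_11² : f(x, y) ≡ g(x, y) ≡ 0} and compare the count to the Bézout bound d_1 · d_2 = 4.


Common zeros: {(2, 9), (8, 9)}; count = 2; Bézout bound = 4.

deg(f) = 2, deg(g) = 2, so Bézout bound = 4.
Scan x ∈ F_11. For each x, list the y ∈ F_11 with f(x, y) ≡ 0 and those with g(x, y) ≡ 0 (mod 11); the common zeros in that column are the intersection.
  x = 0: f ≡ 0 at y ∈ ∅; g ≡ 0 at y ∈ {7, 8}; common: ∅.
  x = 1: f ≡ 0 at y ∈ {7, 8}; g ≡ 0 at y ∈ {2}; common: ∅.
  x = 2: f ≡ 0 at y ∈ {0, 9}; g ≡ 0 at y ∈ {6, 9}; common: {9}.
  x = 3: f ≡ 0 at y ∈ ∅; g ≡ 0 at y ∈ ∅; common: ∅.
  x = 4: f ≡ 0 at y ∈ ∅; g ≡ 0 at y ∈ ∅; common: ∅.
  x = 5: f ≡ 0 at y ∈ ∅; g ≡ 0 at y ∈ ∅; common: ∅.
  x = 6: f ≡ 0 at y ∈ ∅; g ≡ 0 at y ∈ ∅; common: ∅.
  x = 7: f ≡ 0 at y ∈ {5, 7}; g ≡ 0 at y ∈ ∅; common: ∅.
  x = 8: f ≡ 0 at y ∈ {8, 9}; g ≡ 0 at y ∈ {6, 9}; common: {9}.
  x = 9: f ≡ 0 at y ∈ ∅; g ≡ 0 at y ∈ {2}; common: ∅.
  x = 10: f ≡ 0 at y ∈ {0, 5}; g ≡ 0 at y ∈ {7, 8}; common: ∅.
Collecting: common zeros = {(2, 9), (8, 9)}, so the count is 2.
Comparison with the Bézout bound: 2 ≤ 4 = deg(f)·deg(g), as expected for curves with no common component (the affine F_11-count falls short of the bound because intersections may lie at infinity, over extension fields, or carry multiplicity).


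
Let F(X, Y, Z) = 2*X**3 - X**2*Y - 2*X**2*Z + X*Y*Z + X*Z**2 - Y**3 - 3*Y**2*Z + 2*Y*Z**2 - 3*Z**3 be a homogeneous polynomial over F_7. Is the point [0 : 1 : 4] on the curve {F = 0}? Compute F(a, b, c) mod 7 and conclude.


F(0,1,4) ≡ 2 (mod 7); P is NOT on the curve.

Evaluate F(0, 1, 4) term-by-term (mod 7).
  2*X**3 ↦ 2·0·1·1 = 0
  -X**2*Y ↦ -1·0·1·1 = 0
  -2*X**2*Z ↦ -2·0·1·4 = 0
  X*Y*Z ↦ 1·0·1·4 = 0
  X*Z**2 ↦ 1·0·1·16 = 0
  -Y**3 ↦ -1·1·1·1 = -1
  -3*Y**2*Z ↦ -3·1·1·4 = -12
  2*Y*Z**2 ↦ 2·1·1·16 = 32
  -3*Z**3 ↦ -3·1·1·64 = -192
Sum: F(0, 1, 4) = (0) + (0) + (0) + (0) + (0) + (-1) + (-12) + (32) + (-192) = -173.
Reducing mod 7: -173 ≡ 2 (mod 7).
Since F(a, b, c) ≡ 2 ≠ 0 (mod 7), P does NOT lie on the curve.


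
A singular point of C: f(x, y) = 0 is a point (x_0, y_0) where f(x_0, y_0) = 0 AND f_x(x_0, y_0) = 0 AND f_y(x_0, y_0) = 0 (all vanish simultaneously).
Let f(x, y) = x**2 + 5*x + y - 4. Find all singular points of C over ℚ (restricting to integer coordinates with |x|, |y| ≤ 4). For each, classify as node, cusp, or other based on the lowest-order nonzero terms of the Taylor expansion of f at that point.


No singular points in the scanned grid; C is smooth there.

Compute partial derivatives:
  f_x = 2*x + 5.
  f_y = 1.
f_y = 1 is a nonzero constant, so f_y never vanishes: no point (x, y) can satisfy f = f_x = f_y = 0. In particular no (x, y) ∈ {−4, ..., 4}² is singular; the curve is smooth.


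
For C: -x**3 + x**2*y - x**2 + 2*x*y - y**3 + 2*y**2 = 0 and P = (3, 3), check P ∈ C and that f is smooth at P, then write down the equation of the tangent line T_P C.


Tangent line at P: 27 - 9*x = 0.

Step 1: f(3, 3) = 0, so P lies on C.
Step 2: partial derivatives
  f_x(x, y) = -3*x**2 + 2*x*y - 2*x + 2*y, f_y(x, y) = x**2 + 2*x - 3*y**2 + 4*y.
  f_x(P) = -9, f_y(P) = 0 (gradient nonzero, so P is smooth).
Step 3: tangent line at P: -9·(x − 3) + 0·(y − 3) = 0.
Expanding: 27 - 9*x = 0.


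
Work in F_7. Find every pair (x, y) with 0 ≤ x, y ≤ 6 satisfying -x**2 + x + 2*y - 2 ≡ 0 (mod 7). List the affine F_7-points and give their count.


Affine F_7-points: {(0, 1), (1, 1), (2, 2), (3, 4), (4, 0), (5, 4), (6, 2)}; count = 7.

For each of the 49 pairs (x, y) ∈ F_7², evaluate f(x, y) mod 7. Record the zeros.
  x = 0: [0↦5, 1↦0, 2↦2, 3↦4, 4↦6, 5↦1, 6↦3]  zeros at y ∈ {1}
  x = 1: [0↦5, 1↦0, 2↦2, 3↦4, 4↦6, 5↦1, 6↦3]  zeros at y ∈ {1}
  x = 2: [0↦3, 1↦5, 2↦0, 3↦2, 4↦4, 5↦6, 6↦1]  zeros at y ∈ {2}
  x = 3: [0↦6, 1↦1, 2↦3, 3↦5, 4↦0, 5↦2, 6↦4]  zeros at y ∈ {4}
  x = 4: [0↦0, 1↦2, 2↦4, 3↦6, 4↦1, 5↦3, 6↦5]  zeros at y ∈ {0}
  x = 5: [0↦6, 1↦1, 2↦3, 3↦5, 4↦0, 5↦2, 6↦4]  zeros at y ∈ {4}
  x = 6: [0↦3, 1↦5, 2↦0, 3↦2, 4↦4, 5↦6, 6↦1]  zeros at y ∈ {2}
Collecting zeros: affine points = {(0, 1), (1, 1), (2, 2), (3, 4), (4, 0), (5, 4), (6, 2)}.
Total count |C(F_7)_aff| = 7.


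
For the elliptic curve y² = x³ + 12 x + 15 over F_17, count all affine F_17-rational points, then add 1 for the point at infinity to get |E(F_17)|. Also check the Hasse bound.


Affine points = {(0, 7), (0, 10), (2, 8), (2, 9), (4, 5), (4, 12), (5, 8), (5, 9), (7, 0), (9, 6), (9, 11), (10, 8), (10, 9), (11, 4), (11, 13), (12, 0), (15, 0), (16, 6), (16, 11)}; affine count = 19; |E(F_17)| = 20.

Discriminant check: Δ ∝ 4a³ + 27b² = 4·12³ + 27·15² = 4·1728 + 27·225 ≡ 16 (mod 17). Nonzero ⇒ E is nonsingular.
For each x ∈ F_17, compute rhs = x³ + 12·x + 15 mod 17, then count y ∈ F_17 with y² ≡ rhs.
  x = 0: rhs = 15, matching y values: 7, 10 (2 points).
  x = 1: rhs = 11, matching y values: none (0 points).
  x = 2: rhs = 13, matching y values: 8, 9 (2 points).
  x = 3: rhs = 10, matching y values: none (0 points).
  x = 4: rhs = 8, matching y values: 5, 12 (2 points).
  x = 5: rhs = 13, matching y values: 8, 9 (2 points).
  x = 6: rhs = 14, matching y values: none (0 points).
  x = 7: rhs = 0, matching y values: 0 (1 points).
  x = 8: rhs = 11, matching y values: none (0 points).
  x = 9: rhs = 2, matching y values: 6, 11 (2 points).
  x = 10: rhs = 13, matching y values: 8, 9 (2 points).
  x = 11: rhs = 16, matching y values: 4, 13 (2 points).
  x = 12: rhs = 0, matching y values: 0 (1 points).
  x = 13: rhs = 5, matching y values: none (0 points).
  x = 14: rhs = 3, matching y values: none (0 points).
  x = 15: rhs = 0, matching y values: 0 (1 points).
  x = 16: rhs = 2, matching y values: 6, 11 (2 points).
Total affine count: 19.
Full point count |E(F_17)| = 19 + 1 = 20.
Hasse bound: |20 − (17+1)| = |2| = 2 ≤ 2√17 ≈ 8.2462 ✓.


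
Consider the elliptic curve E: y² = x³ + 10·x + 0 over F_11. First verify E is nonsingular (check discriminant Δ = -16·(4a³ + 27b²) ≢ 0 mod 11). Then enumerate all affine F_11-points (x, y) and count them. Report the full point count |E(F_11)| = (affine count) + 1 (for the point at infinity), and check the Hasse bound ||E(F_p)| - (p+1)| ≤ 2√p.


Affine points = {(0, 0), (1, 0), (4, 4), (4, 7), (6, 1), (6, 10), (8, 3), (8, 8), (9, 4), (9, 7), (10, 0)}; affine count = 11; |E(F_11)| = 12.

Discriminant check: Δ ∝ 4a³ + 27b² = 4·10³ + 27·0² = 4·1000 + 27·0 ≡ 7 (mod 11). Nonzero ⇒ E is nonsingular.
For each x ∈ F_11, compute rhs = x³ + 10·x + 0 mod 11, then count y ∈ F_11 with y² ≡ rhs.
  x = 0: rhs = 0, matching y values: 0 (1 points).
  x = 1: rhs = 0, matching y values: 0 (1 points).
  x = 2: rhs = 6, matching y values: none (0 points).
  x = 3: rhs = 2, matching y values: none (0 points).
  x = 4: rhs = 5, matching y values: 4, 7 (2 points).
  x = 5: rhs = 10, matching y values: none (0 points).
  x = 6: rhs = 1, matching y values: 1, 10 (2 points).
  x = 7: rhs = 6, matching y values: none (0 points).
  x = 8: rhs = 9, matching y values: 3, 8 (2 points).
  x = 9: rhs = 5, matching y values: 4, 7 (2 points).
  x = 10: rhs = 0, matching y values: 0 (1 points).
Total affine count: 11.
Full point count |E(F_11)| = 11 + 1 = 12.
Hasse bound: |12 − (11+1)| = |0| = 0 ≤ 2√11 ≈ 6.6332 ✓.


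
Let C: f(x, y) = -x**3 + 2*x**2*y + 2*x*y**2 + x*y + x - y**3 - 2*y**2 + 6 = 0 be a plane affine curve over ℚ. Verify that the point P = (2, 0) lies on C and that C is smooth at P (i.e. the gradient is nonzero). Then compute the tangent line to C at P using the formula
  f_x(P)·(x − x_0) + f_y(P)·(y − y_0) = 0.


Tangent line at P: -11*x + 10*y + 22 = 0.

Step 1: f(2, 0) = 0, so P lies on C.
Step 2: partial derivatives
  f_x(x, y) = -3*x**2 + 4*x*y + 2*y**2 + y + 1, f_y(x, y) = 2*x**2 + 4*x*y + x - 3*y**2 - 4*y.
  f_x(P) = -11, f_y(P) = 10 (gradient nonzero, so P is smooth).
Step 3: tangent line at P: -11·(x − 2) + 10·(y − 0) = 0.
Expanding: -11*x + 10*y + 22 = 0.


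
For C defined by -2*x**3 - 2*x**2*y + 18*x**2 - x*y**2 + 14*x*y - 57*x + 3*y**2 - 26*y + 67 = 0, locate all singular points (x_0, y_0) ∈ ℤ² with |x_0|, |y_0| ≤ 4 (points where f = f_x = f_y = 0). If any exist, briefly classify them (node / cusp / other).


Singular points: {(2, 3)}; classification: cusp.

Compute partial derivatives:
  f_x = -6*x**2 - 4*x*y + 36*x - y**2 + 14*y - 57.
  f_y = -2*x**2 - 2*x*y + 14*x + 6*y - 26.
Scan x_0 ∈ {−4, ..., 4}. For each x_0, f_y(x_0, y) is a polynomial in y; find its integer roots y ∈ {−4, ..., 4}, then test f_x and f at those candidates.
  x = -4: f_y(-4, y) = 14*y - 114; no integer root y with |y| ≤ 4.
  x = -3: f_y(-3, y) = 12*y - 86; no integer root y with |y| ≤ 4.
  x = -2: f_y(-2, y) = 10*y - 62; no integer root y with |y| ≤ 4.
  x = -1: f_y(-1, y) = 8*y - 42; no integer root y with |y| ≤ 4.
  x = 0: f_y(0, y) = 6*y - 26; no integer root y with |y| ≤ 4.
  x = 1: f_y(1, y) = 4*y - 14; no integer root y with |y| ≤ 4.
  x = 2: f_y(2, y) = 2*y - 6; vanishes at y ∈ {3}. (2, 3): f_x = 0, f = 0 — SINGULAR.
  x = 3: f_y(3, y) = -2; no integer root y with |y| ≤ 4.
  x = 4: f_y(4, y) = -2*y - 2; vanishes at y ∈ {-1}. (4, -1): f_x = -8 ≠ 0.
Only singular point on the grid: (2, 3).
Classify: substitute x = 2 + u, y = 3 + v and expand: f = -2*u**3 - 2*u**2*v - u*v**2 + v**2.
No constant or linear terms (consistent with a singular point). Quadratic part: v**2. Cubic part: -2*u**3 - 2*u**2*v - u*v**2.
The quadratic part v**2 is a perfect square, so there is a single (double) tangent line v = 0, i.e. y = 3. Restricting the cubic part to that line (v = 0) leaves -2*u**3 ≠ 0, so f is not divisible by v and the branch is v² ≈ 2*u**3 to lowest order — this is a cusp.
Classification: cusp.


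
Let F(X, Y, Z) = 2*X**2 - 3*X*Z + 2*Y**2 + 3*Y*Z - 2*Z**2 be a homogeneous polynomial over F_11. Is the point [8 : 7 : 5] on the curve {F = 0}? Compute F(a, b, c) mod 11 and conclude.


F(8,7,5) ≡ 7 (mod 11); P is NOT on the curve.

Evaluate F(8, 7, 5) term-by-term (mod 11).
  2*X**2 ↦ 2·64·1·1 = 128
  -3*X*Z ↦ -3·8·1·5 = -120
  2*Y**2 ↦ 2·1·49·1 = 98
  3*Y*Z ↦ 3·1·7·5 = 105
  -2*Z**2 ↦ -2·1·1·25 = -50
Sum: F(8, 7, 5) = (128) + (-120) + (98) + (105) + (-50) = 161.
Reducing mod 11: 161 ≡ 7 (mod 11).
Since F(a, b, c) ≡ 7 ≠ 0 (mod 11), P does NOT lie on the curve.


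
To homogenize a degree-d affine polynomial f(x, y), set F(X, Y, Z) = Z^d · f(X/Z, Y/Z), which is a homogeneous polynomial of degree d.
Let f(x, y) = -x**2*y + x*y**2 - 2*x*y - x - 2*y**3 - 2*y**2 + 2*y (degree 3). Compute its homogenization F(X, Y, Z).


F(X, Y, Z) = -X**2*Y + X*Y**2 - 2*X*Y*Z - X*Z**2 - 2*Y**3 - 2*Y**2*Z + 2*Y*Z**2

deg(f) = 3.
Substitute x = X/Z, y = Y/Z into f, then multiply by Z^3.
  monomial -1·x^2·y^1 ↦ -1·X^2·Y^1·Z^0.
  monomial 1·x^1·y^2 ↦ 1·X^1·Y^2·Z^0.
  monomial -2·x^1·y^1 ↦ -2·X^1·Y^1·Z^1.
  monomial -1·x^1·y^0 ↦ -1·X^1·Y^0·Z^2.
  monomial -2·x^0·y^3 ↦ -2·X^0·Y^3·Z^0.
  monomial -2·x^0·y^2 ↦ -2·X^0·Y^2·Z^1.
  monomial 2·x^0·y^1 ↦ 2·X^0·Y^1·Z^2.
Collecting: F(X, Y, Z) = -X**2*Y + X*Y**2 - 2*X*Y*Z - X*Z**2 - 2*Y**3 - 2*Y**2*Z + 2*Y*Z**2.


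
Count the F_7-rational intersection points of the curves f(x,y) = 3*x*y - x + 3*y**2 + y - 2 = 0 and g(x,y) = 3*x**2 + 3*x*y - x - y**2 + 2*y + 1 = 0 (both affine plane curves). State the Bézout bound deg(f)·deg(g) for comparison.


Common zeros: ∅; count = 0; Bézout bound = 4.

deg(f) = 2, deg(g) = 2, so Bézout bound = 4.
Scan x ∈ F_7. For each x, list the y ∈ F_7 with f(x, y) ≡ 0 and those with g(x, y) ≡ 0 (mod 7); the common zeros in that column are the intersection.
  x = 0: f ≡ 0 at y ∈ {3, 6}; g ≡ 0 at y ∈ {4, 5}; common: ∅.
  x = 1: f ≡ 0 at y ∈ ∅; g ≡ 0 at y ∈ {1, 4}; common: ∅.
  x = 2: f ≡ 0 at y ∈ ∅; g ≡ 0 at y ∈ ∅; common: ∅.
  x = 3: f ≡ 0 at y ∈ ∅; g ≡ 0 at y ∈ {1, 3}; common: ∅.
  x = 4: f ≡ 0 at y ∈ ∅; g ≡ 0 at y ∈ ∅; common: ∅.
  x = 5: f ≡ 0 at y ∈ {0, 4}; g ≡ 0 at y ∈ ∅; common: ∅.
  x = 6: f ≡ 0 at y ∈ {1, 2}; g ≡ 0 at y ∈ {3}; common: ∅.
Collecting: common zeros = ∅, so the count is 0.
Comparison with the Bézout bound: 0 ≤ 4 = deg(f)·deg(g), as expected for curves with no common component (the affine F_7-count falls short of the bound because intersections may lie at infinity, over extension fields, or carry multiplicity).


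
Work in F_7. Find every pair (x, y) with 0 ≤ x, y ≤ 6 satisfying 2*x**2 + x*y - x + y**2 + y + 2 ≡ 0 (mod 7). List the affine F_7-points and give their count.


Affine F_7-points: {(0, 3), (3, 4), (3, 6), (5, 2), (5, 6), (6, 3), (6, 4)}; count = 7.

For each of the 49 pairs (x, y) ∈ F_7², evaluate f(x, y) mod 7. Record the zeros.
  x = 0: [0↦2, 1↦4, 2↦1, 3↦0, 4↦1, 5↦4, 6↦2]  zeros at y ∈ {3}
  x = 1: [0↦3, 1↦6, 2↦4, 3↦4, 4↦6, 5↦3, 6↦2]  zeros at y ∈ ∅
  x = 2: [0↦1, 1↦5, 2↦4, 3↦5, 4↦1, 5↦6, 6↦6]  zeros at y ∈ ∅
  x = 3: [0↦3, 1↦1, 2↦1, 3↦3, 4↦0, 5↦6, 6↦0]  zeros at y ∈ {4, 6}
  x = 4: [0↦2, 1↦1, 2↦2, 3↦5, 4↦3, 5↦3, 6↦5]  zeros at y ∈ ∅
  x = 5: [0↦5, 1↦5, 2↦0, 3↦4, 4↦3, 5↦4, 6↦0]  zeros at y ∈ {2, 6}
  x = 6: [0↦5, 1↦6, 2↦2, 3↦0, 4↦0, 5↦2, 6↦6]  zeros at y ∈ {3, 4}
Collecting zeros: affine points = {(0, 3), (3, 4), (3, 6), (5, 2), (5, 6), (6, 3), (6, 4)}.
Total count |C(F_7)_aff| = 7.


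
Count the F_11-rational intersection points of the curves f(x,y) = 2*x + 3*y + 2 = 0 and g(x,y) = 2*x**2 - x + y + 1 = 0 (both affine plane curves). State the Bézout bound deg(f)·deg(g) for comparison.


Common zeros: {(4, 4), (6, 10)}; count = 2; Bézout bound = 2.

deg(f) = 1, deg(g) = 2, so Bézout bound = 2.
Scan x ∈ F_11. For each x, list the y ∈ F_11 with f(x, y) ≡ 0 and those with g(x, y) ≡ 0 (mod 11); the common zeros in that column are the intersection.
  x = 0: f ≡ 0 at y ∈ {3}; g ≡ 0 at y ∈ {10}; common: ∅.
  x = 1: f ≡ 0 at y ∈ {6}; g ≡ 0 at y ∈ {9}; common: ∅.
  x = 2: f ≡ 0 at y ∈ {9}; g ≡ 0 at y ∈ {4}; common: ∅.
  x = 3: f ≡ 0 at y ∈ {1}; g ≡ 0 at y ∈ {6}; common: ∅.
  x = 4: f ≡ 0 at y ∈ {4}; g ≡ 0 at y ∈ {4}; common: {4}.
  x = 5: f ≡ 0 at y ∈ {7}; g ≡ 0 at y ∈ {9}; common: ∅.
  x = 6: f ≡ 0 at y ∈ {10}; g ≡ 0 at y ∈ {10}; common: {10}.
  x = 7: f ≡ 0 at y ∈ {2}; g ≡ 0 at y ∈ {7}; common: ∅.
  x = 8: f ≡ 0 at y ∈ {5}; g ≡ 0 at y ∈ {0}; common: ∅.
  x = 9: f ≡ 0 at y ∈ {8}; g ≡ 0 at y ∈ {0}; common: ∅.
  x = 10: f ≡ 0 at y ∈ {0}; g ≡ 0 at y ∈ {7}; common: ∅.
Collecting: common zeros = {(4, 4), (6, 10)}, so the count is 2.
Comparison with the Bézout bound: 2 ≤ 2 = deg(f)·deg(g), as expected for curves with no common component (the bound is attained).


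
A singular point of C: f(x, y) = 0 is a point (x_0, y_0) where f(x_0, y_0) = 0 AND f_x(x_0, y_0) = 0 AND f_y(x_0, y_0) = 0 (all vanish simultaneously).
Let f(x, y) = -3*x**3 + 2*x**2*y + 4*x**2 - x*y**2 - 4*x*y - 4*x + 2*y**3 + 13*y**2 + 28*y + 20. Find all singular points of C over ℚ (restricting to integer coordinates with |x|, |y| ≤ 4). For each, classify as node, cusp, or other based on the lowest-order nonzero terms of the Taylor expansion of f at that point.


Singular points: {(0, -2)}; classification: cusp.

Compute partial derivatives:
  f_x = -9*x**2 + 4*x*y + 8*x - y**2 - 4*y - 4.
  f_y = 2*x**2 - 2*x*y - 4*x + 6*y**2 + 26*y + 28.
Scan x_0 ∈ {−4, ..., 4}. For each x_0, f_y(x_0, y) is a polynomial in y; find its integer roots y ∈ {−4, ..., 4}, then test f_x and f at those candidates.
  x = -4: f_y(-4, y) = 6*y**2 + 34*y + 76; no integer root y with |y| ≤ 4.
  x = -3: f_y(-3, y) = 6*y**2 + 32*y + 58; no integer root y with |y| ≤ 4.
  x = -2: f_y(-2, y) = 6*y**2 + 30*y + 44; no integer root y with |y| ≤ 4.
  x = -1: f_y(-1, y) = 6*y**2 + 28*y + 34; no integer root y with |y| ≤ 4.
  x = 0: f_y(0, y) = 6*y**2 + 26*y + 28; vanishes at y ∈ {-2}. (0, -2): f_x = 0, f = 0 — SINGULAR.
  x = 1: f_y(1, y) = 6*y**2 + 24*y + 26; no integer root y with |y| ≤ 4.
  x = 2: f_y(2, y) = 6*y**2 + 22*y + 28; no integer root y with |y| ≤ 4.
  x = 3: f_y(3, y) = 6*y**2 + 20*y + 34; no integer root y with |y| ≤ 4.
  x = 4: f_y(4, y) = 6*y**2 + 18*y + 44; no integer root y with |y| ≤ 4.
Only singular point on the grid: (0, -2).
Classify: substitute x = 0 + u, y = -2 + v and expand: f = -3*u**3 + 2*u**2*v - u*v**2 + 2*v**3 + v**2.
No constant or linear terms (consistent with a singular point). Quadratic part: v**2. Cubic part: -3*u**3 + 2*u**2*v - u*v**2 + 2*v**3.
The quadratic part v**2 is a perfect square, so there is a single (double) tangent line v = 0, i.e. y = -2. Restricting the cubic part to that line (v = 0) leaves -3*u**3 ≠ 0, so f is not divisible by v and the branch is v² ≈ 3*u**3 to lowest order — this is a cusp.
Classification: cusp.
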